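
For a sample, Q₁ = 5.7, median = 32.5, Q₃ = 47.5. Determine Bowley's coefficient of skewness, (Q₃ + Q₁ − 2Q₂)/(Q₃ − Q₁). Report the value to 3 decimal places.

numerator: Q₃ + Q₁ − 2Q₂ = 47.5 + 5.7 − 2×32.5 = -11.8000
denominator: Q₃ − Q₁ = 47.5 − 5.7 = 41.8000
Bowley skewness = -11.8000 / 41.8000 ≈ -0.282

-0.282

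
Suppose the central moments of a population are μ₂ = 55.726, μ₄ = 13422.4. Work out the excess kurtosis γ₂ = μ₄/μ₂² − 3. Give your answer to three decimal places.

1.322

μ₂² = 55.726² = 3105.38708
μ₄/μ₂² = 13422.4 / 3105.38708 = 4.32230
γ₂ = 4.32230 − 3 ≈ 1.322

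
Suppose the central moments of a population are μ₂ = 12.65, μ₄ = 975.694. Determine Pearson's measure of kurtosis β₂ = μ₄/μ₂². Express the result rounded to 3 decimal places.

μ₂² = 12.65² = 160.02250
μ₄/μ₂² = 975.694 / 160.02250 = 6.09723
β₂ ≈ 6.097

6.097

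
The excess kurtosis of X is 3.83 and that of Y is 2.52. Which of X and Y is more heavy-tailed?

Higher excess kurtosis ⇒ heavier tails relative to the normal distribution.
3.83 vs 2.52: the larger is 3.83, so X has heavier tails.

X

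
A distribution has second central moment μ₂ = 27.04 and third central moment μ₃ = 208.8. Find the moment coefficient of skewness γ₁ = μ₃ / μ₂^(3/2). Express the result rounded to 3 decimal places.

σ = √μ₂ = √27.04 = 5.20000
σ³ = μ₂^(3/2) = 140.60800
γ₁ = μ₃/σ³ = 208.8 / 140.60800 ≈ 1.485

1.485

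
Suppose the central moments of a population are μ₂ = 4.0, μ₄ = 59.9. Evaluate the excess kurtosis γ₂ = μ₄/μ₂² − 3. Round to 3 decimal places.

0.744

μ₂² = 4.0² = 16.00000
μ₄/μ₂² = 59.9 / 16.00000 = 3.74375
γ₂ = 3.74375 − 3 ≈ 0.744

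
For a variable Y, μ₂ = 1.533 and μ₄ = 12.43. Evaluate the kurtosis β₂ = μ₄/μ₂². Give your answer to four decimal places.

μ₂² = 1.533² = 2.35009
μ₄/μ₂² = 12.43 / 2.35009 = 5.28916
β₂ ≈ 5.2892

5.2892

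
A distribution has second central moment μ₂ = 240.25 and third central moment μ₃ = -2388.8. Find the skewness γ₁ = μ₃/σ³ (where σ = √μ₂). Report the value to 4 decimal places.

-0.6415

σ = √μ₂ = √240.25 = 15.50000
σ³ = μ₂^(3/2) = 3723.87500
γ₁ = μ₃/σ³ = -2388.8 / 3723.87500 ≈ -0.6415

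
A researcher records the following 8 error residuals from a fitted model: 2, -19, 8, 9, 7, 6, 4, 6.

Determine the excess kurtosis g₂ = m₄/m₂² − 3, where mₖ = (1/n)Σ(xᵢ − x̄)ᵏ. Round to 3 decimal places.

x̄ = 2.8750
Σ(xᵢ − x̄)² = 580.8750 ⇒ m₂ = 72.60938
Σ(xᵢ − x̄)⁴ = 231556.9629 ⇒ m₄ = 28944.62036
m₂² = 5272.12134
g₂ = m₄/m₂² − 3 = 5.49013 − 3 ≈ 2.490

2.490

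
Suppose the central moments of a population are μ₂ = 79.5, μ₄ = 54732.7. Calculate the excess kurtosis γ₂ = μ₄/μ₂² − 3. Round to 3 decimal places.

μ₂² = 79.5² = 6320.25000
μ₄/μ₂² = 54732.7 / 6320.25000 = 8.65989
γ₂ = 8.65989 − 3 ≈ 5.660

5.660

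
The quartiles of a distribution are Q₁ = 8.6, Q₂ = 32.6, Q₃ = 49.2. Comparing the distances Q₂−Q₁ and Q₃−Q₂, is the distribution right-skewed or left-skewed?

Q₂ − Q₁ = 24.0;  Q₃ − Q₂ = 16.6
Q₂ − Q₁ > Q₃ − Q₂ ⇒ the lower half is more spread out ⇒ left-skewed.

left-skewed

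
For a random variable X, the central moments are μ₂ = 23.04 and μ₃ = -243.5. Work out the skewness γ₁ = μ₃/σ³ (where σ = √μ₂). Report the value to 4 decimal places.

σ = √μ₂ = √23.04 = 4.80000
σ³ = μ₂^(3/2) = 110.59200
γ₁ = μ₃/σ³ = -243.5 / 110.59200 ≈ -2.2018

-2.2018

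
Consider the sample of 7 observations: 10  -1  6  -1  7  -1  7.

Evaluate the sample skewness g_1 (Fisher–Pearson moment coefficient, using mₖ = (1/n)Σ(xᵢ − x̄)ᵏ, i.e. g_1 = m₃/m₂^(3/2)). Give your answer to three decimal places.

-0.069

x̄ = (10 - 1 + 6 - 1 + 7 - 1 + 7) / 7 = 3.8571
deviations (xᵢ − x̄): 6.1429, -4.8571, 2.1429, -4.8571, 3.1429, -4.8571, 3.1429
Σ(xᵢ − x̄)² = 132.8571 ⇒ m₂ = 132.8571/7 = 18.97959
Σ(xᵢ − x̄)³ = -40.0408 ⇒ m₃ = -40.0408/7 = -5.72012
m₂^(3/2) = 18.97959^(1.5) = 82.68568
g_1 = m₃ / m₂^(3/2) = -5.72012 / 82.68568 ≈ -0.069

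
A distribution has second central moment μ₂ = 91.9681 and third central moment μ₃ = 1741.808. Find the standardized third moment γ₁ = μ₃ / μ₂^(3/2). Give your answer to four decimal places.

1.9749

σ = √μ₂ = √91.9681 = 9.59000
σ³ = μ₂^(3/2) = 881.97408
γ₁ = μ₃/σ³ = 1741.808 / 881.97408 ≈ 1.9749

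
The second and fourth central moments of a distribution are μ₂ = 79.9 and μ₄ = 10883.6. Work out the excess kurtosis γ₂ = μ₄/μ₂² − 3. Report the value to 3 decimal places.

-1.295

μ₂² = 79.9² = 6384.01000
μ₄/μ₂² = 10883.6 / 6384.01000 = 1.70482
γ₂ = 1.70482 − 3 ≈ -1.295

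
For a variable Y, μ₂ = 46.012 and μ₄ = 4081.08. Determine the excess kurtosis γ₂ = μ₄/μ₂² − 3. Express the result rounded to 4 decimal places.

μ₂² = 46.012² = 2117.10414
μ₄/μ₂² = 4081.08 / 2117.10414 = 1.92767
γ₂ = 1.92767 − 3 ≈ -1.0723

-1.0723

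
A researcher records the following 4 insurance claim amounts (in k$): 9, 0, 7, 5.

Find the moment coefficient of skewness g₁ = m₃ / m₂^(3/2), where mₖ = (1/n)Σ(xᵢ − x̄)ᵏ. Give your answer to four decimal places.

x̄ = (9 + 0 + 7 + 5) / 4 = 5.2500
deviations (xᵢ − x̄): 3.7500, -5.2500, 1.7500, -0.2500
Σ(xᵢ − x̄)² = 44.7500 ⇒ m₂ = 44.7500/4 = 11.18750
Σ(xᵢ − x̄)³ = -86.6250 ⇒ m₃ = -86.6250/4 = -21.65625
m₂^(3/2) = 11.18750^(1.5) = 37.41964
g₁ = m₃ / m₂^(3/2) = -21.65625 / 37.41964 ≈ -0.5787

-0.5787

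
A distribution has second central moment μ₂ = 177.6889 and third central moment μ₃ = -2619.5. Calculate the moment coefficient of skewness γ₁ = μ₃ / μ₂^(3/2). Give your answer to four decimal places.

-1.1059

σ = √μ₂ = √177.6889 = 13.33000
σ³ = μ₂^(3/2) = 2368.59304
γ₁ = μ₃/σ³ = -2619.5 / 2368.59304 ≈ -1.1059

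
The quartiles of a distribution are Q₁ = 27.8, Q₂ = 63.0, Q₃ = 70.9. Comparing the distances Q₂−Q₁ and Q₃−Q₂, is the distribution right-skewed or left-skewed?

left-skewed

Q₂ − Q₁ = 35.2;  Q₃ − Q₂ = 7.9
Q₂ − Q₁ > Q₃ − Q₂ ⇒ the lower half is more spread out ⇒ left-skewed.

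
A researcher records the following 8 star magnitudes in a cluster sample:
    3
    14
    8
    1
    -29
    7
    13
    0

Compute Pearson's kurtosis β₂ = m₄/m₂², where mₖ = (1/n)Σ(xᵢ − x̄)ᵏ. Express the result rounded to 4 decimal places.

x̄ = 2.1250
Σ(xᵢ − x̄)² = 1292.8750 ⇒ m₂ = 161.60938
Σ(xᵢ − x̄)⁴ = 974157.7129 ⇒ m₄ = 121769.71411
m₂² = 26117.59009
β₂ = m₄/m₂² = 121769.71411 / 26117.59009 ≈ 4.6624

4.6624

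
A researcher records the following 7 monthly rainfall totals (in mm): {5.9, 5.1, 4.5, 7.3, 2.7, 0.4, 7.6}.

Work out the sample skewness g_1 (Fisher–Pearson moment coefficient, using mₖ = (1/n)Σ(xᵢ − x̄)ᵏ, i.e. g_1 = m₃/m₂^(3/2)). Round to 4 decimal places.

-0.5795

x̄ = (5.9 + 5.1 + 4.5 + 7.3 + 2.7 + 0.4 + 7.6) / 7 = 4.7857
deviations (xᵢ − x̄): 1.1143, 0.3143, -0.2857, 2.5143, -2.0857, -4.3857, 2.8143
Σ(xᵢ − x̄)² = 39.2486 ⇒ m₂ = 39.2486/7 = 5.60694
Σ(xᵢ − x̄)³ = -53.8549 ⇒ m₃ = -53.8549/7 = -7.69356
m₂^(3/2) = 5.60694^(1.5) = 13.27666
g_1 = m₃ / m₂^(3/2) = -7.69356 / 13.27666 ≈ -0.5795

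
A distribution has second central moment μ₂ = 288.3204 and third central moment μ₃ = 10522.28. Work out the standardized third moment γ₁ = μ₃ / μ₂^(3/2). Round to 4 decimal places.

σ = √μ₂ = √288.3204 = 16.98000
σ³ = μ₂^(3/2) = 4895.68039
γ₁ = μ₃/σ³ = 10522.28 / 4895.68039 ≈ 2.1493

2.1493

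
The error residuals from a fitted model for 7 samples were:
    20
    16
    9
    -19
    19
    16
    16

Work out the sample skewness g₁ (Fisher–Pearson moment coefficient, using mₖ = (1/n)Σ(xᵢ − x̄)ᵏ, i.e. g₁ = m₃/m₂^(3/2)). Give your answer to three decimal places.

-1.783

x̄ = (20 + 16 + 9 - 19 + 19 + 16 + 16) / 7 = 11.0000
deviations (xᵢ − x̄): 9.0000, 5.0000, -2.0000, -30.0000, 8.0000, 5.0000, 5.0000
Σ(xᵢ − x̄)² = 1124.0000 ⇒ m₂ = 1124.0000/7 = 160.57143
Σ(xᵢ − x̄)³ = -25392.0000 ⇒ m₃ = -25392.0000/7 = -3627.42857
m₂^(3/2) = 160.57143^(1.5) = 2034.70947
g₁ = m₃ / m₂^(3/2) = -3627.42857 / 2034.70947 ≈ -1.783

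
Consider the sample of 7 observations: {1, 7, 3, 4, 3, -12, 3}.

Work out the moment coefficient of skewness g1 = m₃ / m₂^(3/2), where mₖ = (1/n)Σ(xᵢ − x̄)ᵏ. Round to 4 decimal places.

-1.6598

x̄ = (1 + 7 + 3 + 4 + 3 - 12 + 3) / 7 = 1.2857
deviations (xᵢ − x̄): -0.2857, 5.7143, 1.7143, 2.7143, 1.7143, -13.2857, 1.7143
Σ(xᵢ − x̄)² = 225.4286 ⇒ m₂ = 225.4286/7 = 32.20408
Σ(xᵢ − x̄)³ = -2123.3878 ⇒ m₃ = -2123.3878/7 = -303.34111
m₂^(3/2) = 32.20408^(1.5) = 182.75378
g1 = m₃ / m₂^(3/2) = -303.34111 / 182.75378 ≈ -1.6598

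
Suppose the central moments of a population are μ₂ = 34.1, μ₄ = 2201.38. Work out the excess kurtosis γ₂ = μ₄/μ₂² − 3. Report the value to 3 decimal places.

-1.107

μ₂² = 34.1² = 1162.81000
μ₄/μ₂² = 2201.38 / 1162.81000 = 1.89316
γ₂ = 1.89316 − 3 ≈ -1.107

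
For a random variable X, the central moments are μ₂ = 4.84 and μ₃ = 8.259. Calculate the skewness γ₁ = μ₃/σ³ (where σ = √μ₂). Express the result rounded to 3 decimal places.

σ = √μ₂ = √4.84 = 2.20000
σ³ = μ₂^(3/2) = 10.64800
γ₁ = μ₃/σ³ = 8.259 / 10.64800 ≈ 0.776

0.776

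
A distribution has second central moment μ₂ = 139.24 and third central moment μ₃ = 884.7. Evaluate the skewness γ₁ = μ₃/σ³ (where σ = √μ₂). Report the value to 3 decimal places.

0.538

σ = √μ₂ = √139.24 = 11.80000
σ³ = μ₂^(3/2) = 1643.03200
γ₁ = μ₃/σ³ = 884.7 / 1643.03200 ≈ 0.538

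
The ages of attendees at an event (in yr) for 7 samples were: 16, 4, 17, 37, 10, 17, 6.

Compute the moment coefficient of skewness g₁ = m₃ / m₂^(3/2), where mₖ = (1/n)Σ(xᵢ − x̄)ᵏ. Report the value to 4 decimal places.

1.0781

x̄ = (16 + 4 + 17 + 37 + 10 + 17 + 6) / 7 = 15.2857
deviations (xᵢ − x̄): 0.7143, -11.2857, 1.7143, 21.7143, -5.2857, 1.7143, -9.2857
Σ(xᵢ − x̄)² = 719.4286 ⇒ m₂ = 719.4286/7 = 102.77551
Σ(xᵢ − x̄)³ = 7863.1837 ⇒ m₃ = 7863.1837/7 = 1123.31195
m₂^(3/2) = 102.77551^(1.5) = 1041.92021
g₁ = m₃ / m₂^(3/2) = 1123.31195 / 1041.92021 ≈ 1.0781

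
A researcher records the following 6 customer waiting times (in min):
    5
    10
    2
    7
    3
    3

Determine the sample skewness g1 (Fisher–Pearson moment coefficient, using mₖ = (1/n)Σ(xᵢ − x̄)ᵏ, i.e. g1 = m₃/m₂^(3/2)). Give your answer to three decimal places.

0.707

x̄ = (5 + 10 + 2 + 7 + 3 + 3) / 6 = 5.0000
deviations (xᵢ − x̄): 0.0000, 5.0000, -3.0000, 2.0000, -2.0000, -2.0000
Σ(xᵢ − x̄)² = 46.0000 ⇒ m₂ = 46.0000/6 = 7.66667
Σ(xᵢ − x̄)³ = 90.0000 ⇒ m₃ = 90.0000/6 = 15.00000
m₂^(3/2) = 7.66667^(1.5) = 21.22804
g1 = m₃ / m₂^(3/2) = 15.00000 / 21.22804 ≈ 0.707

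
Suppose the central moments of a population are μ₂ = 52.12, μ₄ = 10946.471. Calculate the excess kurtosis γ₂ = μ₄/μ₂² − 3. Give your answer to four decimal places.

1.0296

μ₂² = 52.12² = 2716.49440
μ₄/μ₂² = 10946.471 / 2716.49440 = 4.02963
γ₂ = 4.02963 − 3 ≈ 1.0296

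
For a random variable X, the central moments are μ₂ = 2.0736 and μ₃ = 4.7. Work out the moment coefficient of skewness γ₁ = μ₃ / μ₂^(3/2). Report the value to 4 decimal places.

1.5740

σ = √μ₂ = √2.0736 = 1.44000
σ³ = μ₂^(3/2) = 2.98598
γ₁ = μ₃/σ³ = 4.7 / 2.98598 ≈ 1.5740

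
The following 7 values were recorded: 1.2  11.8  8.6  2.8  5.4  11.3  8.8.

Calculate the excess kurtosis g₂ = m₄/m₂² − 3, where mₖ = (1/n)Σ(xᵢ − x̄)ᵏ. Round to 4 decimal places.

-1.3639

x̄ = 7.1286
Σ(xᵢ − x̄)² = 101.0543 ⇒ m₂ = 14.43633
Σ(xᵢ − x̄)⁴ = 2386.8556 ⇒ m₄ = 340.97937
m₂² = 208.40752
g₂ = m₄/m₂² − 3 = 1.63612 − 3 ≈ -1.3639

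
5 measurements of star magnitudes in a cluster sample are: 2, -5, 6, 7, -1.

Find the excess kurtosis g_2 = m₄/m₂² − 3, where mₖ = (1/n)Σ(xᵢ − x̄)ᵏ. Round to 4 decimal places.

-1.3394

x̄ = 1.8000
Σ(xᵢ − x̄)² = 98.8000 ⇒ m₂ = 19.76000
Σ(xᵢ − x̄)⁴ = 3241.9360 ⇒ m₄ = 648.38720
m₂² = 390.45760
g_2 = m₄/m₂² − 3 = 1.66058 − 3 ≈ -1.3394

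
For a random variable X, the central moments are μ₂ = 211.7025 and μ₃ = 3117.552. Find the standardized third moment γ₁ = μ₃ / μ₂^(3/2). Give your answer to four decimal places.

σ = √μ₂ = √211.7025 = 14.55000
σ³ = μ₂^(3/2) = 3080.27138
γ₁ = μ₃/σ³ = 3117.552 / 3080.27138 ≈ 1.0121

1.0121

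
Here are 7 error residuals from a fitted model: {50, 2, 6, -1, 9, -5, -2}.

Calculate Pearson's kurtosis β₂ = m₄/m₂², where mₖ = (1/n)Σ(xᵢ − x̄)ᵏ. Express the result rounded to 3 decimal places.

x̄ = 8.4286
Σ(xᵢ − x̄)² = 2153.7143 ⇒ m₂ = 307.67347
Σ(xᵢ − x̄)⁴ = 3040609.7609 ⇒ m₄ = 434372.82299
m₂² = 94662.96377
β₂ = m₄/m₂² = 434372.82299 / 94662.96377 ≈ 4.589

4.589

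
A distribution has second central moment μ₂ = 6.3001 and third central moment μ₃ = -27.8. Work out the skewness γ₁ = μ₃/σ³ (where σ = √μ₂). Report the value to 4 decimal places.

-1.7580

σ = √μ₂ = √6.3001 = 2.51000
σ³ = μ₂^(3/2) = 15.81325
γ₁ = μ₃/σ³ = -27.8 / 15.81325 ≈ -1.7580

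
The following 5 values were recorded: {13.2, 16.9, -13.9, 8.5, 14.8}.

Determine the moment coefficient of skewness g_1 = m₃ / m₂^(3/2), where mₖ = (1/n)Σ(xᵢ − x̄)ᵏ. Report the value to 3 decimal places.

x̄ = (13.2 + 16.9 - 13.9 + 8.5 + 14.8) / 5 = 7.9000
deviations (xᵢ − x̄): 5.3000, 9.0000, -21.8000, 0.6000, 6.9000
Σ(xᵢ − x̄)² = 632.3000 ⇒ m₂ = 632.3000/5 = 126.46000
Σ(xᵢ − x̄)³ = -9153.6300 ⇒ m₃ = -9153.6300/5 = -1830.72600
m₂^(3/2) = 126.46000^(1.5) = 1422.09879
g_1 = m₃ / m₂^(3/2) = -1830.72600 / 1422.09879 ≈ -1.287

-1.287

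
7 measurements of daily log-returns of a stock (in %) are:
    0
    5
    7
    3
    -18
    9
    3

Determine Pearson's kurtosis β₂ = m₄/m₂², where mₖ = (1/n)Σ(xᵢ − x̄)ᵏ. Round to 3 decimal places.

x̄ = 1.2857
Σ(xᵢ − x̄)² = 485.4286 ⇒ m₂ = 69.34694
Σ(xᵢ − x̄)⁴ = 143156.4723 ⇒ m₄ = 20450.92461
m₂² = 4808.99792
β₂ = m₄/m₂² = 20450.92461 / 4808.99792 ≈ 4.253

4.253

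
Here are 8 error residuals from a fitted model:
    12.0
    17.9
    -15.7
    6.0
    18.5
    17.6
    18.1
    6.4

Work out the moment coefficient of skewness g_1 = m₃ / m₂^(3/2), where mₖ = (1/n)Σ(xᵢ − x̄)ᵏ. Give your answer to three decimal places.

-1.473

x̄ = (12.0 + 17.9 - 15.7 + 6.0 + 18.5 + 17.6 + 18.1 + 6.4) / 8 = 10.1000
deviations (xᵢ − x̄): 1.9000, 7.8000, -25.8000, -4.1000, 8.4000, 7.5000, 8.0000, -3.7000
Σ(xᵢ − x̄)² = 951.4000 ⇒ m₂ = 951.4000/8 = 118.92500
Σ(xᵢ − x̄)³ = -15285.0960 ⇒ m₃ = -15285.0960/8 = -1910.63700
m₂^(3/2) = 118.92500^(1.5) = 1296.90970
g_1 = m₃ / m₂^(3/2) = -1910.63700 / 1296.90970 ≈ -1.473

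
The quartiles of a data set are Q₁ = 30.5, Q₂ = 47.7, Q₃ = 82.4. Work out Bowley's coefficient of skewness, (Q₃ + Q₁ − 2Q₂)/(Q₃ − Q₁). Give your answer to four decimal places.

numerator: Q₃ + Q₁ − 2Q₂ = 82.4 + 30.5 − 2×47.7 = 17.5000
denominator: Q₃ − Q₁ = 82.4 − 30.5 = 51.9000
Bowley skewness = 17.5000 / 51.9000 ≈ 0.3372

0.3372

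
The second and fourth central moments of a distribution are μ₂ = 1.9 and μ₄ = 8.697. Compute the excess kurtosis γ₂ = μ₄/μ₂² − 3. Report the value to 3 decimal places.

μ₂² = 1.9² = 3.61000
μ₄/μ₂² = 8.697 / 3.61000 = 2.40914
γ₂ = 2.40914 − 3 ≈ -0.591

-0.591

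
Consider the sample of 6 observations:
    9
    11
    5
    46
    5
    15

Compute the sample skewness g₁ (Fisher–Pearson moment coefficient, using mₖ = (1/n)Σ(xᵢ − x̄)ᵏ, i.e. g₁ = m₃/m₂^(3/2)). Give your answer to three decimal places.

1.560

x̄ = (9 + 11 + 5 + 46 + 5 + 15) / 6 = 15.1667
deviations (xᵢ − x̄): -6.1667, -4.1667, -10.1667, 30.8333, -10.1667, -0.1667
Σ(xᵢ − x̄)² = 1212.8333 ⇒ m₂ = 1212.8333/6 = 202.13889
Σ(xᵢ − x̄)³ = 26904.5556 ⇒ m₃ = 26904.5556/6 = 4484.09259
m₂^(3/2) = 202.13889^(1.5) = 2873.92090
g₁ = m₃ / m₂^(3/2) = 4484.09259 / 2873.92090 ≈ 1.560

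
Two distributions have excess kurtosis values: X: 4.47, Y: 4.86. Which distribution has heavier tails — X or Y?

Y

Higher excess kurtosis ⇒ heavier tails relative to the normal distribution.
4.47 vs 4.86: the larger is 4.86, so Y has heavier tails.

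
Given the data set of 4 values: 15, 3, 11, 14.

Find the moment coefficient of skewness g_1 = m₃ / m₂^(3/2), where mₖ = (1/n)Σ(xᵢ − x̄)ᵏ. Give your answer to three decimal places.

x̄ = (15 + 3 + 11 + 14) / 4 = 10.7500
deviations (xᵢ − x̄): 4.2500, -7.7500, 0.2500, 3.2500
Σ(xᵢ − x̄)² = 88.7500 ⇒ m₂ = 88.7500/4 = 22.18750
Σ(xᵢ − x̄)³ = -354.3750 ⇒ m₃ = -354.3750/4 = -88.59375
m₂^(3/2) = 22.18750^(1.5) = 104.51113
g_1 = m₃ / m₂^(3/2) = -88.59375 / 104.51113 ≈ -0.848

-0.848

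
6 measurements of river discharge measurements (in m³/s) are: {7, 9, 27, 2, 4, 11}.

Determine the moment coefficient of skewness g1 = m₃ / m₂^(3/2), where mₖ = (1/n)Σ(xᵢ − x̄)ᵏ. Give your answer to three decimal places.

1.273

x̄ = (7 + 9 + 27 + 2 + 4 + 11) / 6 = 10.0000
deviations (xᵢ − x̄): -3.0000, -1.0000, 17.0000, -8.0000, -6.0000, 1.0000
Σ(xᵢ − x̄)² = 400.0000 ⇒ m₂ = 400.0000/6 = 66.66667
Σ(xᵢ − x̄)³ = 4158.0000 ⇒ m₃ = 4158.0000/6 = 693.00000
m₂^(3/2) = 66.66667^(1.5) = 544.33105
g1 = m₃ / m₂^(3/2) = 693.00000 / 544.33105 ≈ 1.273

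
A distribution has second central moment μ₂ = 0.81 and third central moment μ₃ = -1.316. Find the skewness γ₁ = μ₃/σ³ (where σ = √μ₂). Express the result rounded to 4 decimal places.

σ = √μ₂ = √0.81 = 0.90000
σ³ = μ₂^(3/2) = 0.72900
γ₁ = μ₃/σ³ = -1.316 / 0.72900 ≈ -1.8052

-1.8052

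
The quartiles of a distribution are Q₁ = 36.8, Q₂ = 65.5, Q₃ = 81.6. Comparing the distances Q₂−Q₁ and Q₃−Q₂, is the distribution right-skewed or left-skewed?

Q₂ − Q₁ = 28.7;  Q₃ − Q₂ = 16.1
Q₂ − Q₁ > Q₃ − Q₂ ⇒ the lower half is more spread out ⇒ left-skewed.

left-skewed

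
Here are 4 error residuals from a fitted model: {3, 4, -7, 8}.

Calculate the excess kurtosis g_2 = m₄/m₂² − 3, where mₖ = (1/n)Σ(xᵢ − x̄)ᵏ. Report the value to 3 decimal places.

-0.884

x̄ = 2.0000
Σ(xᵢ − x̄)² = 122.0000 ⇒ m₂ = 30.50000
Σ(xᵢ − x̄)⁴ = 7874.0000 ⇒ m₄ = 1968.50000
m₂² = 930.25000
g_2 = m₄/m₂² − 3 = 2.11610 − 3 ≈ -0.884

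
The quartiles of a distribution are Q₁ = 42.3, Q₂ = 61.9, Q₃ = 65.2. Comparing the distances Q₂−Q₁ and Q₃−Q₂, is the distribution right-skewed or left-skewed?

Q₂ − Q₁ = 19.6;  Q₃ − Q₂ = 3.3
Q₂ − Q₁ > Q₃ − Q₂ ⇒ the lower half is more spread out ⇒ left-skewed.

left-skewed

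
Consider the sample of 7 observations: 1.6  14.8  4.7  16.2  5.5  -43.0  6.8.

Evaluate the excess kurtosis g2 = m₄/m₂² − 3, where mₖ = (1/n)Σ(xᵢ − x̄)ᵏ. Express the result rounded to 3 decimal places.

1.547

x̄ = 0.9429
Σ(xᵢ − x̄)² = 2425.3971 ⇒ m₂ = 346.48531
Σ(xᵢ − x̄)⁴ = 3821529.4766 ⇒ m₄ = 545932.78237
m₂² = 120052.06736
g2 = m₄/m₂² − 3 = 4.54747 − 3 ≈ 1.547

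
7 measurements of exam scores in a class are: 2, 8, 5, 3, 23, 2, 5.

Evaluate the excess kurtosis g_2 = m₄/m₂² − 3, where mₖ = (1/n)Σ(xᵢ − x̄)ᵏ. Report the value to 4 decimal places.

x̄ = 6.8571
Σ(xᵢ − x̄)² = 330.8571 ⇒ m₂ = 47.26531
Σ(xᵢ − x̄)⁴ = 69268.0933 ⇒ m₄ = 9895.44190
m₂² = 2234.00916
g_2 = m₄/m₂² − 3 = 4.42945 − 3 ≈ 1.4295

1.4295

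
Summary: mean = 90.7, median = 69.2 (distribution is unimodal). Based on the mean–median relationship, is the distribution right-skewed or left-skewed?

mean − median = 90.7 − 69.2 = 21.5
mean > median ⇒ the longer tail is on the right ⇒ right-skewed (positively skewed).

right-skewed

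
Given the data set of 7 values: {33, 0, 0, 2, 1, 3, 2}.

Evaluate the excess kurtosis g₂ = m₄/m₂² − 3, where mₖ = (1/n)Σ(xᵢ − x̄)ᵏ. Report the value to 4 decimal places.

x̄ = 5.8571
Σ(xᵢ − x̄)² = 866.8571 ⇒ m₂ = 123.83673
Σ(xᵢ − x̄)⁴ = 546197.7259 ⇒ m₄ = 78028.24656
m₂² = 15335.53686
g₂ = m₄/m₂² − 3 = 5.08807 − 3 ≈ 2.0881

2.0881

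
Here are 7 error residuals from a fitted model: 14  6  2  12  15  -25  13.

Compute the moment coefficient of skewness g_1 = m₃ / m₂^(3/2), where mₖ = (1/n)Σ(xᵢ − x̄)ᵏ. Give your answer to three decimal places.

x̄ = (14 + 6 + 2 + 12 + 15 - 25 + 13) / 7 = 5.2857
deviations (xᵢ − x̄): 8.7143, 0.7143, -3.2857, 6.7143, 9.7143, -30.2857, 7.7143
Σ(xᵢ − x̄)² = 1203.4286 ⇒ m₂ = 1203.4286/7 = 171.91837
Σ(xᵢ − x̄)³ = -25473.6735 ⇒ m₃ = -25473.6735/7 = -3639.09621
m₂^(3/2) = 171.91837^(1.5) = 2254.15314
g_1 = m₃ / m₂^(3/2) = -3639.09621 / 2254.15314 ≈ -1.614

-1.614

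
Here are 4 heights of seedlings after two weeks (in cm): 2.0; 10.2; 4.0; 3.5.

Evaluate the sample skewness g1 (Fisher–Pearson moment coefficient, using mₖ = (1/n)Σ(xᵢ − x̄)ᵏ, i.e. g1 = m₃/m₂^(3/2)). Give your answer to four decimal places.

x̄ = (2.0 + 10.2 + 4.0 + 3.5) / 4 = 4.9250
deviations (xᵢ − x̄): -2.9250, 5.2750, -0.9250, -1.4250
Σ(xᵢ − x̄)² = 39.2675 ⇒ m₂ = 39.2675/4 = 9.81687
Σ(xᵢ − x̄)³ = 118.0699 ⇒ m₃ = 118.0699/4 = 29.51747
m₂^(3/2) = 9.81687^(1.5) = 30.75813
g1 = m₃ / m₂^(3/2) = 29.51747 / 30.75813 ≈ 0.9597

0.9597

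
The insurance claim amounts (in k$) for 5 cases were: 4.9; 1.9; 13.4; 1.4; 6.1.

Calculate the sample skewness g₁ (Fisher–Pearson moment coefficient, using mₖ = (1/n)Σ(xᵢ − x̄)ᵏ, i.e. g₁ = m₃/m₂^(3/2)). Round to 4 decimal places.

0.9149

x̄ = (4.9 + 1.9 + 13.4 + 1.4 + 6.1) / 5 = 5.5400
deviations (xᵢ − x̄): -0.6400, -3.6400, 7.8600, -4.1400, 0.5600
Σ(xᵢ − x̄)² = 92.8920 ⇒ m₂ = 92.8920/5 = 18.57840
Σ(xᵢ − x̄)³ = 366.3146 ⇒ m₃ = 366.3146/5 = 73.26293
m₂^(3/2) = 18.57840^(1.5) = 80.07786
g₁ = m₃ / m₂^(3/2) = 73.26293 / 80.07786 ≈ 0.9149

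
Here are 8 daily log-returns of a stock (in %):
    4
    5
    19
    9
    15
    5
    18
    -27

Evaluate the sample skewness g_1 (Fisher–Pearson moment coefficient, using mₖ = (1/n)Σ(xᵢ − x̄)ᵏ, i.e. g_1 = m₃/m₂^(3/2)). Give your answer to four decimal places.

-1.5253

x̄ = (4 + 5 + 19 + 9 + 15 + 5 + 18 - 27) / 8 = 6.0000
deviations (xᵢ − x̄): -2.0000, -1.0000, 13.0000, 3.0000, 9.0000, -1.0000, 12.0000, -33.0000
Σ(xᵢ − x̄)² = 1498.0000 ⇒ m₂ = 1498.0000/8 = 187.25000
Σ(xᵢ − x̄)³ = -31266.0000 ⇒ m₃ = -31266.0000/8 = -3908.25000
m₂^(3/2) = 187.25000^(1.5) = 2562.31630
g_1 = m₃ / m₂^(3/2) = -3908.25000 / 2562.31630 ≈ -1.5253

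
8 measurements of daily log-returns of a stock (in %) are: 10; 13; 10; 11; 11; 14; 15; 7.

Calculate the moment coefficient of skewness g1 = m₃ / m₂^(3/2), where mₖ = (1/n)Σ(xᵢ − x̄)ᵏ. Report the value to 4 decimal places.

-0.1732

x̄ = (10 + 13 + 10 + 11 + 11 + 14 + 15 + 7) / 8 = 11.3750
deviations (xᵢ − x̄): -1.3750, 1.6250, -1.3750, -0.3750, -0.3750, 2.6250, 3.6250, -4.3750
Σ(xᵢ − x̄)² = 45.8750 ⇒ m₂ = 45.8750/8 = 5.73438
Σ(xᵢ − x̄)³ = -19.0313 ⇒ m₃ = -19.0313/8 = -2.37891
m₂^(3/2) = 5.73438^(1.5) = 13.73185
g1 = m₃ / m₂^(3/2) = -2.37891 / 13.73185 ≈ -0.1732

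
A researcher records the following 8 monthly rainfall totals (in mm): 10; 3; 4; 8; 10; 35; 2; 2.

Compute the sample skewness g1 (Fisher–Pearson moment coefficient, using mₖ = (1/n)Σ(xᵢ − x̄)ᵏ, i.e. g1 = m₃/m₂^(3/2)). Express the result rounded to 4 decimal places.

1.8581

x̄ = (10 + 3 + 4 + 8 + 10 + 35 + 2 + 2) / 8 = 9.2500
deviations (xᵢ − x̄): 0.7500, -6.2500, -5.2500, -1.2500, 0.7500, 25.7500, -7.2500, -7.2500
Σ(xᵢ − x̄)² = 837.5000 ⇒ m₂ = 837.5000/8 = 104.68750
Σ(xᵢ − x̄)³ = 15921.7500 ⇒ m₃ = 15921.7500/8 = 1990.21875
m₂^(3/2) = 104.68750^(1.5) = 1071.13015
g1 = m₃ / m₂^(3/2) = 1990.21875 / 1071.13015 ≈ 1.8581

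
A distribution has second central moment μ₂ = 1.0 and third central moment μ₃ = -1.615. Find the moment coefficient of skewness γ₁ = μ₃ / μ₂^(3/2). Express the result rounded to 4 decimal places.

-1.6150

σ = √μ₂ = √1.0 = 1.00000
σ³ = μ₂^(3/2) = 1.00000
γ₁ = μ₃/σ³ = -1.615 / 1.00000 ≈ -1.6150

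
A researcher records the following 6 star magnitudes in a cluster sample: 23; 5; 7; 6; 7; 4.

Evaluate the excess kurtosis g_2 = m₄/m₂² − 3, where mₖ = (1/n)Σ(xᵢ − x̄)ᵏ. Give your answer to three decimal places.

x̄ = 8.6667
Σ(xᵢ − x̄)² = 253.3333 ⇒ m₂ = 42.22222
Σ(xᵢ − x̄)⁴ = 42928.4444 ⇒ m₄ = 7154.74074
m₂² = 1782.71605
g_2 = m₄/m₂² − 3 = 4.01339 − 3 ≈ 1.013

1.013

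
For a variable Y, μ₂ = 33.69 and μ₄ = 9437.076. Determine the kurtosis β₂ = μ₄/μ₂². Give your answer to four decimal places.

μ₂² = 33.69² = 1135.01610
μ₄/μ₂² = 9437.076 / 1135.01610 = 8.31449
β₂ ≈ 8.3145

8.3145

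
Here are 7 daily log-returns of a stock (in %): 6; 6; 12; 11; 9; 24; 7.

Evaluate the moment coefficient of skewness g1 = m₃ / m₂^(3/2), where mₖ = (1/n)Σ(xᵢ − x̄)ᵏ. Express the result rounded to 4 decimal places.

x̄ = (6 + 6 + 12 + 11 + 9 + 24 + 7) / 7 = 10.7143
deviations (xᵢ − x̄): -4.7143, -4.7143, 1.2857, 0.2857, -1.7143, 13.2857, -3.7143
Σ(xᵢ − x̄)² = 239.4286 ⇒ m₂ = 239.4286/7 = 34.20408
Σ(xᵢ − x̄)³ = 2081.3878 ⇒ m₃ = 2081.3878/7 = 297.34111
m₂^(3/2) = 34.20408^(1.5) = 200.04003
g1 = m₃ / m₂^(3/2) = 297.34111 / 200.04003 ≈ 1.4864

1.4864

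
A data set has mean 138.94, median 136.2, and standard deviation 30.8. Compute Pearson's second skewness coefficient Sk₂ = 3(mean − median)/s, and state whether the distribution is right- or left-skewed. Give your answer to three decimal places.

Sk₂ = 3(138.94 − 136.2) / 30.8 = 3 × 2.7400 / 30.8
    = 8.2200 / 30.8 ≈ 0.267
Sk₂ > 0 ⇒ mean > median ⇒ right-skewed (positive skew).

0.267, right-skewed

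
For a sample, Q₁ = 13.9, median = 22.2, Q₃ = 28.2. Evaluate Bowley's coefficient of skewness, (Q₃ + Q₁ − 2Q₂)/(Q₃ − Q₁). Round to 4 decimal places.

-0.1608

numerator: Q₃ + Q₁ − 2Q₂ = 28.2 + 13.9 − 2×22.2 = -2.3000
denominator: Q₃ − Q₁ = 28.2 − 13.9 = 14.3000
Bowley skewness = -2.3000 / 14.3000 ≈ -0.1608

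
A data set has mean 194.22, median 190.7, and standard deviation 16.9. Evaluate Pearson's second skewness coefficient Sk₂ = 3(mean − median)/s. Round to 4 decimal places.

Sk₂ = 3(194.22 − 190.7) / 16.9 = 3 × 3.5200 / 16.9
    = 10.5600 / 16.9 ≈ 0.6249

0.6249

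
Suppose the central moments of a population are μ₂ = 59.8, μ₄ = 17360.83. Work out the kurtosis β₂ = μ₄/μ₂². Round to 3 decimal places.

4.855

μ₂² = 59.8² = 3576.04000
μ₄/μ₂² = 17360.83 / 3576.04000 = 4.85476
β₂ ≈ 4.855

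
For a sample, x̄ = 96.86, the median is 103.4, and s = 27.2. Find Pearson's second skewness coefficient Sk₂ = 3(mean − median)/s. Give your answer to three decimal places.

Sk₂ = 3(96.86 − 103.4) / 27.2 = 3 × -6.5400 / 27.2
    = -19.6200 / 27.2 ≈ -0.721

-0.721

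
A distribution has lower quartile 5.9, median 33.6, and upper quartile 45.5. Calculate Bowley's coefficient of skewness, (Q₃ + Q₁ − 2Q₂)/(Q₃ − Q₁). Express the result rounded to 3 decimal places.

-0.399

numerator: Q₃ + Q₁ − 2Q₂ = 45.5 + 5.9 − 2×33.6 = -15.8000
denominator: Q₃ − Q₁ = 45.5 − 5.9 = 39.6000
Bowley skewness = -15.8000 / 39.6000 ≈ -0.399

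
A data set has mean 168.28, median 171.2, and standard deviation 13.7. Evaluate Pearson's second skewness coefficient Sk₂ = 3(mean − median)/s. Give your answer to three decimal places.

-0.639

Sk₂ = 3(168.28 − 171.2) / 13.7 = 3 × -2.9200 / 13.7
    = -8.7600 / 13.7 ≈ -0.639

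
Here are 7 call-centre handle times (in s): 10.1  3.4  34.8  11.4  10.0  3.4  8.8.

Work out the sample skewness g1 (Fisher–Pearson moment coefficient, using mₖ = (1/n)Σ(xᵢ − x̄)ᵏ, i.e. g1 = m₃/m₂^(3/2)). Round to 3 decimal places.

x̄ = (10.1 + 3.4 + 34.8 + 11.4 + 10.0 + 3.4 + 8.8) / 7 = 11.7000
deviations (xᵢ − x̄): -1.6000, -8.3000, 23.1000, -0.3000, -1.7000, -8.3000, -2.9000
Σ(xᵢ − x̄)² = 685.3400 ⇒ m₂ = 685.3400/7 = 97.90571
Σ(xᵢ − x̄)³ = 11149.3920 ⇒ m₃ = 11149.3920/7 = 1592.77029
m₂^(3/2) = 97.90571^(1.5) = 968.75077
g1 = m₃ / m₂^(3/2) = 1592.77029 / 968.75077 ≈ 1.644

1.644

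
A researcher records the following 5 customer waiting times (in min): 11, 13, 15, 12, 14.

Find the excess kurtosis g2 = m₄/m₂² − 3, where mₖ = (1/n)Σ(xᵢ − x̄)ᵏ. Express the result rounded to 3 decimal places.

x̄ = 13.0000
Σ(xᵢ − x̄)² = 10.0000 ⇒ m₂ = 2.00000
Σ(xᵢ − x̄)⁴ = 34.0000 ⇒ m₄ = 6.80000
m₂² = 4.00000
g2 = m₄/m₂² − 3 = 1.70000 − 3 ≈ -1.300

-1.300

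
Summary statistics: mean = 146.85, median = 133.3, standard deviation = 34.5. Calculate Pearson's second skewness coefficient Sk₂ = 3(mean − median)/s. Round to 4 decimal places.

Sk₂ = 3(146.85 − 133.3) / 34.5 = 3 × 13.5500 / 34.5
    = 40.6500 / 34.5 ≈ 1.1783

1.1783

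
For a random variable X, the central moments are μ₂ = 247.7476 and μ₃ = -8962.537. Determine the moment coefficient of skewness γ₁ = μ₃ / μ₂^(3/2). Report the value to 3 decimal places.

-2.298

σ = √μ₂ = √247.7476 = 15.74000
σ³ = μ₂^(3/2) = 3899.54722
γ₁ = μ₃/σ³ = -8962.537 / 3899.54722 ≈ -2.298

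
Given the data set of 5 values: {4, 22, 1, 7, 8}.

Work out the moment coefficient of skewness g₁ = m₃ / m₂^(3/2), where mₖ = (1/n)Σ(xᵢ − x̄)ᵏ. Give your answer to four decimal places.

1.0712

x̄ = (4 + 22 + 1 + 7 + 8) / 5 = 8.4000
deviations (xᵢ − x̄): -4.4000, 13.6000, -7.4000, -1.4000, -0.4000
Σ(xᵢ − x̄)² = 261.2000 ⇒ m₂ = 261.2000/5 = 52.24000
Σ(xᵢ − x̄)³ = 2022.2400 ⇒ m₃ = 2022.2400/5 = 404.44800
m₂^(3/2) = 52.24000^(1.5) = 377.57632
g₁ = m₃ / m₂^(3/2) = 404.44800 / 377.57632 ≈ 1.0712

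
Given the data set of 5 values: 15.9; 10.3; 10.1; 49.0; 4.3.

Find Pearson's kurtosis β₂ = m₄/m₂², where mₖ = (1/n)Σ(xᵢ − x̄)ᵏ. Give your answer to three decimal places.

x̄ = 17.9200
Σ(xᵢ − x̄)² = 1274.7680 ⇒ m₂ = 254.95360
Σ(xᵢ − x̄)⁴ = 974630.7086 ⇒ m₄ = 194926.14172
m₂² = 65001.33815
β₂ = m₄/m₂² = 194926.14172 / 65001.33815 ≈ 2.999

2.999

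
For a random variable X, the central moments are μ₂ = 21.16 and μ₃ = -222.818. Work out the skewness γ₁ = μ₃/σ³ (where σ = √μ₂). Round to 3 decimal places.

σ = √μ₂ = √21.16 = 4.60000
σ³ = μ₂^(3/2) = 97.33600
γ₁ = μ₃/σ³ = -222.818 / 97.33600 ≈ -2.289

-2.289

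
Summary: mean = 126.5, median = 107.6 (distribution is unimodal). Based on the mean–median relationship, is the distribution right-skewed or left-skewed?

right-skewed

mean − median = 126.5 − 107.6 = 18.9
mean > median ⇒ the longer tail is on the right ⇒ right-skewed (positively skewed).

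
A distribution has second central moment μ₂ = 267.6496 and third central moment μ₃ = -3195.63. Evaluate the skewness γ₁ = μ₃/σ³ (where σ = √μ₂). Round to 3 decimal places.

σ = √μ₂ = √267.6496 = 16.36000
σ³ = μ₂^(3/2) = 4378.74746
γ₁ = μ₃/σ³ = -3195.63 / 4378.74746 ≈ -0.730

-0.730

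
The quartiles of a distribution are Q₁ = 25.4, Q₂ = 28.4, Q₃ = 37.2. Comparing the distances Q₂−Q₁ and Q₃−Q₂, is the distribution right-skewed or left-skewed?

right-skewed

Q₂ − Q₁ = 3.0;  Q₃ − Q₂ = 8.8
Q₃ − Q₂ > Q₂ − Q₁ ⇒ the upper half is more spread out ⇒ right-skewed.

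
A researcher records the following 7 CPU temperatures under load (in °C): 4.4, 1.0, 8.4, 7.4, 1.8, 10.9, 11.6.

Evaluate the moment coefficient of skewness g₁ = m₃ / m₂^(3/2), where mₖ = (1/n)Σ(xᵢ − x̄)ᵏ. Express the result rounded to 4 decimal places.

x̄ = (4.4 + 1.0 + 8.4 + 7.4 + 1.8 + 10.9 + 11.6) / 7 = 6.5000
deviations (xᵢ − x̄): -2.1000, -5.5000, 1.9000, 0.9000, -4.7000, 4.4000, 5.1000
Σ(xᵢ − x̄)² = 106.5400 ⇒ m₂ = 106.5400/7 = 15.22000
Σ(xᵢ − x̄)³ = -54.0360 ⇒ m₃ = -54.0360/7 = -7.71943
m₂^(3/2) = 15.22000^(1.5) = 59.37751
g₁ = m₃ / m₂^(3/2) = -7.71943 / 59.37751 ≈ -0.1300

-0.1300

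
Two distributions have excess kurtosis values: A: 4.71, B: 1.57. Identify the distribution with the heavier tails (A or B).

Higher excess kurtosis ⇒ heavier tails relative to the normal distribution.
4.71 vs 1.57: the larger is 4.71, so A has heavier tails.

A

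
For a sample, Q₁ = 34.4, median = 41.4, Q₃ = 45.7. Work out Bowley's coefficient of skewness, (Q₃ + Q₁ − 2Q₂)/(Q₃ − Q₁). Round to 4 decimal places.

numerator: Q₃ + Q₁ − 2Q₂ = 45.7 + 34.4 − 2×41.4 = -2.7000
denominator: Q₃ − Q₁ = 45.7 − 34.4 = 11.3000
Bowley skewness = -2.7000 / 11.3000 ≈ -0.2389

-0.2389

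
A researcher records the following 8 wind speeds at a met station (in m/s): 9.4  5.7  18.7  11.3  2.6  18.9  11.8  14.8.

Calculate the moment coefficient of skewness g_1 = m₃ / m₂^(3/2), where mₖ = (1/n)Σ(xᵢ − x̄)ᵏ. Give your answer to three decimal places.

x̄ = (9.4 + 5.7 + 18.7 + 11.3 + 2.6 + 18.9 + 11.8 + 14.8) / 8 = 11.6500
deviations (xᵢ − x̄): -2.2500, -5.9500, 7.0500, -0.3500, -9.0500, 7.2500, 0.1500, 3.1500
Σ(xᵢ − x̄)² = 234.7000 ⇒ m₂ = 234.7000/8 = 29.33750
Σ(xᵢ − x̄)³ = -200.5560 ⇒ m₃ = -200.5560/8 = -25.06950
m₂^(3/2) = 29.33750^(1.5) = 158.90394
g_1 = m₃ / m₂^(3/2) = -25.06950 / 158.90394 ≈ -0.158

-0.158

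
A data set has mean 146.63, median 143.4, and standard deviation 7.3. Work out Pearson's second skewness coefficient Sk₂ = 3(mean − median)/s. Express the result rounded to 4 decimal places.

Sk₂ = 3(146.63 − 143.4) / 7.3 = 3 × 3.2300 / 7.3
    = 9.6900 / 7.3 ≈ 1.3274

1.3274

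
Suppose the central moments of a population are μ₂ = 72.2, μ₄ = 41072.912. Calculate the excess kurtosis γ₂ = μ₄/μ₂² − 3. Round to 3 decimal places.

4.879

μ₂² = 72.2² = 5212.84000
μ₄/μ₂² = 41072.912 / 5212.84000 = 7.87918
γ₂ = 7.87918 − 3 ≈ 4.879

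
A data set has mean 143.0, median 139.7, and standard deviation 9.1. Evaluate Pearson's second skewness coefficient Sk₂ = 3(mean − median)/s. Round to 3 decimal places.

Sk₂ = 3(143.0 − 139.7) / 9.1 = 3 × 3.3000 / 9.1
    = 9.9000 / 9.1 ≈ 1.088

1.088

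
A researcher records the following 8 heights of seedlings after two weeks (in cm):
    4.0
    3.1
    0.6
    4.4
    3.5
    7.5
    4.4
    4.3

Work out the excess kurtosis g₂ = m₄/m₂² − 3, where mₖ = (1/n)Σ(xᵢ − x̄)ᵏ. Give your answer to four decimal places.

0.5672

x̄ = 3.9750
Σ(xᵢ − x̄)² = 25.2750 ⇒ m₂ = 3.15938
Σ(xᵢ − x̄)⁴ = 284.8560 ⇒ m₄ = 35.60700
m₂² = 9.98165
g₂ = m₄/m₂² − 3 = 3.56725 − 3 ≈ 0.5672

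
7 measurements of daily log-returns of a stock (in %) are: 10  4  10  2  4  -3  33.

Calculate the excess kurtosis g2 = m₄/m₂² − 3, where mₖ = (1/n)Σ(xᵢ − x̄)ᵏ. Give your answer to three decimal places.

0.925

x̄ = 8.5714
Σ(xᵢ − x̄)² = 819.7143 ⇒ m₂ = 117.10204
Σ(xᵢ − x̄)⁴ = 376791.9242 ⇒ m₄ = 53827.41774
m₂² = 13712.88796
g2 = m₄/m₂² − 3 = 3.92532 − 3 ≈ 0.925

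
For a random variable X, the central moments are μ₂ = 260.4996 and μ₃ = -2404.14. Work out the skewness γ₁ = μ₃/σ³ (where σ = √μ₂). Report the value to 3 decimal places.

-0.572

σ = √μ₂ = √260.4996 = 16.14000
σ³ = μ₂^(3/2) = 4204.46354
γ₁ = μ₃/σ³ = -2404.14 / 4204.46354 ≈ -0.572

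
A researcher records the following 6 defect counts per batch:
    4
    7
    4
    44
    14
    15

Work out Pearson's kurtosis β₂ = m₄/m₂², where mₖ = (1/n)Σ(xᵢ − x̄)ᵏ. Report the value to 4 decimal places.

x̄ = 14.6667
Σ(xᵢ − x̄)² = 1147.3333 ⇒ m₂ = 191.22222
Σ(xᵢ − x̄)⁴ = 769710.4444 ⇒ m₄ = 128285.07407
m₂² = 36565.93827
β₂ = m₄/m₂² = 128285.07407 / 36565.93827 ≈ 3.5083

3.5083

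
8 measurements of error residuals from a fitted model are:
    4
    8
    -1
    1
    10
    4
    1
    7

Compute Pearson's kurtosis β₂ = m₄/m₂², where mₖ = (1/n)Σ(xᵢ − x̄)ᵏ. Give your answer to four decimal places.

1.7407

x̄ = 4.2500
Σ(xᵢ − x̄)² = 103.5000 ⇒ m₂ = 12.93750
Σ(xᵢ − x̄)⁴ = 2330.9063 ⇒ m₄ = 291.36328
m₂² = 167.37891
β₂ = m₄/m₂² = 291.36328 / 167.37891 ≈ 1.7407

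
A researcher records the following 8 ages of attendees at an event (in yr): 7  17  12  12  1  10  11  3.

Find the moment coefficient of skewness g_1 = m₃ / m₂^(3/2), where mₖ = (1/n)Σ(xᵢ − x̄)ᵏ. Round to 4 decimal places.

x̄ = (7 + 17 + 12 + 12 + 1 + 10 + 11 + 3) / 8 = 9.1250
deviations (xᵢ − x̄): -2.1250, 7.8750, 2.8750, 2.8750, -8.1250, 0.8750, 1.8750, -6.1250
Σ(xᵢ − x̄)² = 190.8750 ⇒ m₂ = 190.8750/8 = 23.85938
Σ(xᵢ − x̄)³ = -232.5938 ⇒ m₃ = -232.5938/8 = -29.07422
m₂^(3/2) = 23.85938^(1.5) = 116.54364
g_1 = m₃ / m₂^(3/2) = -29.07422 / 116.54364 ≈ -0.2495

-0.2495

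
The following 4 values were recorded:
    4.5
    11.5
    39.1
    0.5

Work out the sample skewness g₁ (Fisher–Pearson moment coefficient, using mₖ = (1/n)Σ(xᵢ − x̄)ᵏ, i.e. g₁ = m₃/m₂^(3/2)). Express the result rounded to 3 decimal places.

x̄ = (4.5 + 11.5 + 39.1 + 0.5) / 4 = 13.9000
deviations (xᵢ − x̄): -9.4000, -2.4000, 25.2000, -13.4000
Σ(xᵢ − x̄)² = 908.7200 ⇒ m₂ = 908.7200/4 = 227.18000
Σ(xᵢ − x̄)³ = 12752.4960 ⇒ m₃ = 12752.4960/4 = 3188.12400
m₂^(3/2) = 227.18000^(1.5) = 3424.16862
g₁ = m₃ / m₂^(3/2) = 3188.12400 / 3424.16862 ≈ 0.931

0.931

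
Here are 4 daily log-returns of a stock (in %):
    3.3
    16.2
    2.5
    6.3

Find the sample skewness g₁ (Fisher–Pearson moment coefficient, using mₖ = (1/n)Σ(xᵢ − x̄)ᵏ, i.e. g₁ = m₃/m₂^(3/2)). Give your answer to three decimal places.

0.939

x̄ = (3.3 + 16.2 + 2.5 + 6.3) / 4 = 7.0750
deviations (xᵢ − x̄): -3.7750, 9.1250, -4.5750, -0.7750
Σ(xᵢ − x̄)² = 119.0475 ⇒ m₂ = 119.0475/4 = 29.76187
Σ(xᵢ − x̄)³ = 609.7796 ⇒ m₃ = 609.7796/4 = 152.44491
m₂^(3/2) = 29.76187^(1.5) = 162.36426
g₁ = m₃ / m₂^(3/2) = 152.44491 / 162.36426 ≈ 0.939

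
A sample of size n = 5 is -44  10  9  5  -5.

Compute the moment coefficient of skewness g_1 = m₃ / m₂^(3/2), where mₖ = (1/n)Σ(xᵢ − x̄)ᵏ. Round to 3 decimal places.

x̄ = (-44 + 10 + 9 + 5 - 5) / 5 = -5.0000
deviations (xᵢ − x̄): -39.0000, 15.0000, 14.0000, 10.0000, 0.0000
Σ(xᵢ − x̄)² = 2042.0000 ⇒ m₂ = 2042.0000/5 = 408.40000
Σ(xᵢ − x̄)³ = -52200.0000 ⇒ m₃ = -52200.0000/5 = -10440.00000
m₂^(3/2) = 408.40000^(1.5) = 8253.31841
g_1 = m₃ / m₂^(3/2) = -10440.00000 / 8253.31841 ≈ -1.265

-1.265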